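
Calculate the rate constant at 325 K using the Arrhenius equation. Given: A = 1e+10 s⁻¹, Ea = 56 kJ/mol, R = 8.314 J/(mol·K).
9.98e+00 s⁻¹

k = A·exp(-Ea/(R·T)) = 1e+10·exp(-56000/(8.314·325)) = 1e+10·exp(-20.7250) = 1e+10·9.9826e-10 = 9.98e+00 s⁻¹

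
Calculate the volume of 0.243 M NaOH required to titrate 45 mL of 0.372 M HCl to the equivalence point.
V_{base} = 68.9 mL

At equivalence: moles acid = moles base.
moles HCl = 0.372 M × 0.045 L = 0.01674 mol
V_NaOH = 0.01674 mol ÷ 0.243 M = 0.06889 L = 68.9 mL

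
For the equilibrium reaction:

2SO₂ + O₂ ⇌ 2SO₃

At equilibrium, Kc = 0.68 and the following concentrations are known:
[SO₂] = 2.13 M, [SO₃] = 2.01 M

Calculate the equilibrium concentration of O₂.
[O₂] = 1.3096 M

Kc = ([SO₃]^2) / ([SO₂]^2 × [O₂]) = 0.68
[O₂]^1 = (product terms)/(Kc · other reactant terms) = 4.0401 / (0.68 · 4.5369) = 1.3096
[O₂] = 1.3096 M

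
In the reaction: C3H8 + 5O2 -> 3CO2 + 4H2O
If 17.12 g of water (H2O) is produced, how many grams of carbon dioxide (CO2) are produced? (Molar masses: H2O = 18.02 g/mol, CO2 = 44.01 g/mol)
Moles of H2O = 17.12 g ÷ 18.02 g/mol = 0.950055 mol
Mole ratio: 3 mol CO2 / 4 mol H2O
Moles of CO2 = 0.950055 × (3/4) = 0.712542 mol
Mass of CO2 = 0.712542 mol × 44.01 g/mol = 31.36 g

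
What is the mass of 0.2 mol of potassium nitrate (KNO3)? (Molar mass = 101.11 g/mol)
Mass = 0.2 mol × 101.11 g/mol = 20.22 g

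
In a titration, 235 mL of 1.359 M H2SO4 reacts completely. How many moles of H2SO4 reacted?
Moles = Molarity × Volume (L)
Moles = 1.359 M × 0.235 L = 0.3194 mol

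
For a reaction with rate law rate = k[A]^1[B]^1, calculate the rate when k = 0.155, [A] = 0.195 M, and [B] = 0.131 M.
0.003959 M/s

rate = k·[A]^1·[B]^1 = 0.155·(0.195)^1·(0.131)^1 = 0.155·0.195·0.131 = 0.003959 M/s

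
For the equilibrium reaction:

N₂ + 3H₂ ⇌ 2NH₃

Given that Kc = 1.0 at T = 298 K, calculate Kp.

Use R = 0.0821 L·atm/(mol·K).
K_p = 0.0017

Δn = (moles gaseous products) − (moles gaseous reactants) = -2
T = 298 K; RT = 0.0821 × 298 = 24.4658
Kp = Kc·(RT)^Δn = 1.0 × (24.4658)^-2 = 1.0 × 0.00167063 = 0.0017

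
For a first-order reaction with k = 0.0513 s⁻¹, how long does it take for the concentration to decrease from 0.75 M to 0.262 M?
20.50 s

From ln[A] = ln[A]₀ - k·t: t = ln([A]₀/[A])/k = ln(0.75/0.262)/0.0513 = ln(2.8626)/0.0513 = 1.0517/0.0513 = 20.50 s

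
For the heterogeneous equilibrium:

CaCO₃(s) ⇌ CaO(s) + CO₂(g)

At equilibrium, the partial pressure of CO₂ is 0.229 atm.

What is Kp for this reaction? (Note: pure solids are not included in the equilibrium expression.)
K_p = 0.229

Solids (CaCO₃, CaO) have activity 1 and are excluded.
Kp = P(CO₂) = 0.229.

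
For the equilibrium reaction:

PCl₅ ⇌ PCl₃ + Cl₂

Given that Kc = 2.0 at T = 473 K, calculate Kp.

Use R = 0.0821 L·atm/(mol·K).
K_p = 77.6666

Δn = (moles gaseous products) − (moles gaseous reactants) = 1
T = 473 K; RT = 0.0821 × 473 = 38.8333
Kp = Kc·(RT)^Δn = 2.0 × (38.8333)^1 = 2.0 × 38.8333 = 77.6666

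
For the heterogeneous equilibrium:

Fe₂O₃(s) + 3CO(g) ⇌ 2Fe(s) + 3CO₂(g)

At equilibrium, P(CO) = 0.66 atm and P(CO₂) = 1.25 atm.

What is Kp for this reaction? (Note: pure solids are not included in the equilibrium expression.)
K_p = 6.794

Solids (Fe₂O₃, Fe) are excluded.
Kp = P(CO₂)³/P(CO)³ = (1.25)³/(0.66)³ = 1.953/0.2875 = 6.794.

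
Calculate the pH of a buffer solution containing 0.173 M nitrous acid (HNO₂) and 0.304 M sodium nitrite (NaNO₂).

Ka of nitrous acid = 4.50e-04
pH = 3.59

pKa = -log(4.50e-04) = 3.35. pH = pKa + log([A⁻]/[HA]) = 3.35 + log(0.304/0.173)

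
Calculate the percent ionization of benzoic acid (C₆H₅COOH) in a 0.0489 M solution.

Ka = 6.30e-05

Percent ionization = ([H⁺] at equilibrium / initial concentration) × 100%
Percent ionization = 3.53%

Let x = [H⁺]. Ka = x²/(C - x) ⇒ x² + (6.30e-05)x - (6.30e-05)(0.0489) = 0. x = 1.7240e-03. Percent = (1.7240e-03/0.0489) × 100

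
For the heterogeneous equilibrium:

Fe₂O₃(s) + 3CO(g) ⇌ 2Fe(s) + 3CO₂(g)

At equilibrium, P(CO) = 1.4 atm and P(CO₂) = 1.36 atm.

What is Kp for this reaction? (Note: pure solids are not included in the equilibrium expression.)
K_p = 0.917

Solids (Fe₂O₃, Fe) are excluded.
Kp = P(CO₂)³/P(CO)³ = (1.36)³/(1.4)³ = 2.515/2.744 = 0.917.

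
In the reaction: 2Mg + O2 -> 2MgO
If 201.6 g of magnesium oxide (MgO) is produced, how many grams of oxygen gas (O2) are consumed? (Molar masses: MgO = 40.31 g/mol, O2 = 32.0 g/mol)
Moles of MgO = 201.6 g ÷ 40.31 g/mol = 5.00124 mol
Mole ratio: 1 mol O2 / 2 mol MgO
Moles of O2 = 5.00124 × (1/2) = 2.50062 mol
Mass of O2 = 2.50062 mol × 32.0 g/mol = 80.02 g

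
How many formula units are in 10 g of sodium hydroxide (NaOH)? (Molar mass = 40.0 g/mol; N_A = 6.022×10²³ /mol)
Moles = 10 g ÷ 40.0 g/mol = 0.25 mol
Formula units = 0.25 mol × 6.022×10²³ /mol = 1.506e+23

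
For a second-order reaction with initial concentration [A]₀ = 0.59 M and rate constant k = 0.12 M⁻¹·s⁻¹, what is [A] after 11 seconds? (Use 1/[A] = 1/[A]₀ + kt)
0.3317 M

1/[A] = 1/[A]₀ + k·t = 1/0.59 + (0.12)·(11) = 1.6949 + 1.3200 = 3.0149
[A] = 1/3.0149 = 0.3317 M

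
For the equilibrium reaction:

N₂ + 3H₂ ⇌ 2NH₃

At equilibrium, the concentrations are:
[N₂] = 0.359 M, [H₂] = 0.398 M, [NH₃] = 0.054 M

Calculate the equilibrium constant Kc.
K_c = 0.1288

Kc = ([NH₃]^2) / ([N₂] × [H₂]^3)
   = ((0.054)^2) / ((0.359)·(0.398)^3)
   = 0.002916 / 0.022633 = 0.1288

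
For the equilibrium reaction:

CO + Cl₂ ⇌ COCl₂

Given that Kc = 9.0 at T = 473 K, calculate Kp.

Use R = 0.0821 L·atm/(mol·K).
K_p = 0.2318

Δn = (moles gaseous products) − (moles gaseous reactants) = -1
T = 473 K; RT = 0.0821 × 473 = 38.8333
Kp = Kc·(RT)^Δn = 9.0 × (38.8333)^-1 = 9.0 × 0.0257511 = 0.2318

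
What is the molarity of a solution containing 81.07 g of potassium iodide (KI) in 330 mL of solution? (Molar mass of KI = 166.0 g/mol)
Moles of KI = 81.07 g ÷ 166.0 g/mol = 0.488373 mol
Volume = 330 mL = 0.33 L
Molarity = 0.488373 mol ÷ 0.33 L = 1.48 M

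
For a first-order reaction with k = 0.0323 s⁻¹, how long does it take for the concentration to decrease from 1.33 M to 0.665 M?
21.46 s

From ln[A] = ln[A]₀ - k·t: t = ln([A]₀/[A])/k = ln(1.33/0.665)/0.0323 = ln(2.0000)/0.0323 = 0.6931/0.0323 = 21.46 s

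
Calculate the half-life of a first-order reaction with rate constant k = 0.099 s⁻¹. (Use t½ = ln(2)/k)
7.00 s

t½ = ln(2)/k = 0.6931/0.099 = 7.00 s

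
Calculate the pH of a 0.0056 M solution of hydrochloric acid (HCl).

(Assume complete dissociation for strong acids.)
pH = 2.25

[H⁺] = 0.0056 M for strong acid. pH = -log[H⁺] = -log(0.0056)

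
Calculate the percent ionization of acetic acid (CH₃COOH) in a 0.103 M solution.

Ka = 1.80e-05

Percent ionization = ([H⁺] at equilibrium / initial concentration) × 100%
Percent ionization = 1.31%

Let x = [H⁺]. Ka = x²/(C - x) ⇒ x² + (1.80e-05)x - (1.80e-05)(0.103) = 0. x = 1.3526e-03. Percent = (1.3526e-03/0.103) × 100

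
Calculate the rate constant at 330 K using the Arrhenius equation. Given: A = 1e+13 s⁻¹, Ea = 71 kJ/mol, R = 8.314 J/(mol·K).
5.77e+01 s⁻¹

k = A·exp(-Ea/(R·T)) = 1e+13·exp(-71000/(8.314·330)) = 1e+13·exp(-25.8782) = 1e+13·5.7707e-12 = 5.77e+01 s⁻¹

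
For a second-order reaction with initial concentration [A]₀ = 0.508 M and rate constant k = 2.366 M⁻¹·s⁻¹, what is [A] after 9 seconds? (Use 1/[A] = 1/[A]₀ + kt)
0.0430 M

1/[A] = 1/[A]₀ + k·t = 1/0.508 + (2.366)·(9) = 1.9685 + 21.2940 = 23.2625
[A] = 1/23.2625 = 0.0430 M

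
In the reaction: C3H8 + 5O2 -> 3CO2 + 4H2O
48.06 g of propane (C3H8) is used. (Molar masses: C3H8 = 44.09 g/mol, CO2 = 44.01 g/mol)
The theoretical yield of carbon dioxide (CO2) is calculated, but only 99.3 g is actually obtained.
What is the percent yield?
Moles of C3H8 = 48.06 g ÷ 44.09 g/mol = 1.09004 mol
Mole ratio: 3 mol CO2 / 1 mol C3H8
Moles of CO2 = 1.09004 × (3/1) = 3.27013 mol
Theoretical yield = 3.27013 mol × 44.01 g/mol = 143.92 g
Actual yield = 99.3 g
Percent yield = (99.3 / 143.92) × 100% = 69.0%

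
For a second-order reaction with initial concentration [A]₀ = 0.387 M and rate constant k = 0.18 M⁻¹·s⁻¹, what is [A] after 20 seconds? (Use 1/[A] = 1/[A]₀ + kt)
0.1617 M

1/[A] = 1/[A]₀ + k·t = 1/0.387 + (0.18)·(20) = 2.5840 + 3.6000 = 6.1840
[A] = 1/6.1840 = 0.1617 M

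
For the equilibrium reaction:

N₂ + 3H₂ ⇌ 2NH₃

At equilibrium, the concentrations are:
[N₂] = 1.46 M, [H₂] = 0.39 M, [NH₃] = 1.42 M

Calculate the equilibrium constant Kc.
K_c = 23.2825

Kc = ([NH₃]^2) / ([N₂] × [H₂]^3)
   = ((1.42)^2) / ((1.46)·(0.39)^3)
   = 2.0164 / 0.086606 = 23.2825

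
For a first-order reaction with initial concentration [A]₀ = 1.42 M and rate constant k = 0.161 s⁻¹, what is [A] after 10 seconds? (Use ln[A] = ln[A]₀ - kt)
0.2838 M

ln[A] = ln[A]₀ - k·t = ln(1.42) - (0.161)·(10) = 0.3507 - 1.6100 = -1.2593
[A] = e^(-1.2593) = 0.2838 M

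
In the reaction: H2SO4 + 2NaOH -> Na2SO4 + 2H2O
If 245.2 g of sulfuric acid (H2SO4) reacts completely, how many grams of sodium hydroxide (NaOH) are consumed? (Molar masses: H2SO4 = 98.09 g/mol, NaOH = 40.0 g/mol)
Moles of H2SO4 = 245.2 g ÷ 98.09 g/mol = 2.49975 mol
Mole ratio: 2 mol NaOH / 1 mol H2SO4
Moles of NaOH = 2.49975 × (2/1) = 4.99949 mol
Mass of NaOH = 4.99949 mol × 40.0 g/mol = 200 g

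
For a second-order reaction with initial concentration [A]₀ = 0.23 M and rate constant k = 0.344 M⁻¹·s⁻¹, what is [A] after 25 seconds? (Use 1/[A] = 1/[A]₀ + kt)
0.0772 M

1/[A] = 1/[A]₀ + k·t = 1/0.23 + (0.344)·(25) = 4.3478 + 8.6000 = 12.9478
[A] = 1/12.9478 = 0.0772 M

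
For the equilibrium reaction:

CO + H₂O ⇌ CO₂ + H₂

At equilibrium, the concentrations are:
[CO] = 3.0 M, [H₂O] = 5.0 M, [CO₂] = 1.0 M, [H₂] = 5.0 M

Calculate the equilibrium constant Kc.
K_c = 0.3333

Kc = ([CO₂] × [H₂]) / ([CO] × [H₂O])
   = ((1.0)·(5.0)) / ((3.0)·(5.0))
   = 5 / 15 = 0.3333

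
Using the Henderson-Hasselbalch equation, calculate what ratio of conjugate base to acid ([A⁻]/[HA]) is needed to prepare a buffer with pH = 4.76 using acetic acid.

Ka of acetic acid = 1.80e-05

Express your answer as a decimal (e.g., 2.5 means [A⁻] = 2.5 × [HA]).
[A⁻]/[HA] = 1.036

pKa = −log(1.80e-05) = 4.7447. pH = pKa + log([A⁻]/[HA]). 4.76 = 4.7447 + log(ratio). log(ratio) = 4.76 − 4.7447 = 0.0153. ratio = 10^(0.0153) = 1.036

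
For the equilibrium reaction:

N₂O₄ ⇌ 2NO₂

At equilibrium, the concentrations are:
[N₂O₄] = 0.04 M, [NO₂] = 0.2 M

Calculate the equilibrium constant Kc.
K_c = 1.0000

Kc = ([NO₂]^2) / ([N₂O₄])
   = ((0.2)^2) / ((0.04))
   = 0.04 / 0.04 = 1.0000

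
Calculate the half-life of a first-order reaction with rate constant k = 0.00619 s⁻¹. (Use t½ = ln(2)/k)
111.98 s

t½ = ln(2)/k = 0.6931/0.00619 = 111.98 s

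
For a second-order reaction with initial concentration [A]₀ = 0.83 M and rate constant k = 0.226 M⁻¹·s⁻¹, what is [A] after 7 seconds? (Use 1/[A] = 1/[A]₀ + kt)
0.3588 M

1/[A] = 1/[A]₀ + k·t = 1/0.83 + (0.226)·(7) = 1.2048 + 1.5820 = 2.7868
[A] = 1/2.7868 = 0.3588 M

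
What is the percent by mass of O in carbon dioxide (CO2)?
Mass of O in formula = 16.0 × 2 = 32 g/mol
Molar mass = 44.01 g/mol
% O = (32/44.01) × 100% = 72.71%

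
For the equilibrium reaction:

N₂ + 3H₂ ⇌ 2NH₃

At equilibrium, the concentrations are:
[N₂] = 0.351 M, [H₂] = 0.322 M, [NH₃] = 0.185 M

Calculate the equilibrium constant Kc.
K_c = 2.9206

Kc = ([NH₃]^2) / ([N₂] × [H₂]^3)
   = ((0.185)^2) / ((0.351)·(0.322)^3)
   = 0.034225 / 0.011719 = 2.9206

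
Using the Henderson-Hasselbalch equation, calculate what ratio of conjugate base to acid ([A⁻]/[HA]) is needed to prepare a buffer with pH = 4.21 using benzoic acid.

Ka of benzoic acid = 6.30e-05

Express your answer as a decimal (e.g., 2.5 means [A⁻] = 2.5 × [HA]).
[A⁻]/[HA] = 1.022

pKa = −log(6.30e-05) = 4.2007. pH = pKa + log([A⁻]/[HA]). 4.21 = 4.2007 + log(ratio). log(ratio) = 4.21 − 4.2007 = 0.0093. ratio = 10^(0.0093) = 1.022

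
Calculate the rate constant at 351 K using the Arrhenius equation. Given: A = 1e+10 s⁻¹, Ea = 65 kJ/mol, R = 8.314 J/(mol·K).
2.12e+00 s⁻¹

k = A·exp(-Ea/(R·T)) = 1e+10·exp(-65000/(8.314·351)) = 1e+10·exp(-22.2739) = 1e+10·2.1211e-10 = 2.12e+00 s⁻¹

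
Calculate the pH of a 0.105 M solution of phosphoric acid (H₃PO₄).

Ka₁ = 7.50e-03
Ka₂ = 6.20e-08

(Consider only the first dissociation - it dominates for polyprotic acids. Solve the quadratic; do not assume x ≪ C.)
pH = 1.61

x² + Ka₁·x − Ka₁·C = 0 with Ka₁ = 7.50e-03, C = 0.105.
x = (−Ka₁ + √(Ka₁² + 4·Ka₁·C))/2 = 2.4562e-02 M, so pH = 1.61.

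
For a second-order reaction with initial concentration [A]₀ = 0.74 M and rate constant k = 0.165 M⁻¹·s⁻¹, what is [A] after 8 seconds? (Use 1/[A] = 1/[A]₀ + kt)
0.3743 M

1/[A] = 1/[A]₀ + k·t = 1/0.74 + (0.165)·(8) = 1.3514 + 1.3200 = 2.6714
[A] = 1/2.6714 = 0.3743 M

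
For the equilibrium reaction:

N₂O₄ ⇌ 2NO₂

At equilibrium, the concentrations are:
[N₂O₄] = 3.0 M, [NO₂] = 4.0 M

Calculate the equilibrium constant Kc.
K_c = 5.3333

Kc = ([NO₂]^2) / ([N₂O₄])
   = ((4.0)^2) / ((3.0))
   = 16 / 3 = 5.3333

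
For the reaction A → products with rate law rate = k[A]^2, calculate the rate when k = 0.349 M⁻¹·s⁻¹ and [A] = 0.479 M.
0.08007 M/s

rate = k·[A]^2 = 0.349·(0.479)^2 = 0.349·0.229441 = 0.08007 M/s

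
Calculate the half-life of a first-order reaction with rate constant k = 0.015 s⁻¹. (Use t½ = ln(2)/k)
46.21 s

t½ = ln(2)/k = 0.6931/0.015 = 46.21 s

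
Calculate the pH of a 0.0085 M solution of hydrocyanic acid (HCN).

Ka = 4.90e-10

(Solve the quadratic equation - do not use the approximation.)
pH = 5.69

x² + Ka×x - Ka×C = 0. Using quadratic formula: [H⁺] = 2.0406e-06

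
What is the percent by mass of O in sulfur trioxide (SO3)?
Mass of O in formula = 16.0 × 3 = 48 g/mol
Molar mass = 80.07 g/mol
% O = (48/80.07) × 100% = 59.95%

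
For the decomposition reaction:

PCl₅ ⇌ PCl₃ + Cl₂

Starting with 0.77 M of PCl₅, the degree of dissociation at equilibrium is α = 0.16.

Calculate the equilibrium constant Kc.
K_c = 0.0235

x = α·[A]₀ = 0.16 × 0.77 = 0.1232 M dissociated.
At eq: [PCl₅] = 0.77 − 0.1232 = 0.6468 M; [PCl₃] = [Cl₂] = x = 0.1232 M.
Kc = [PCl₃][Cl₂]/[PCl₅] = (0.1232)²/0.6468 = 0.02347.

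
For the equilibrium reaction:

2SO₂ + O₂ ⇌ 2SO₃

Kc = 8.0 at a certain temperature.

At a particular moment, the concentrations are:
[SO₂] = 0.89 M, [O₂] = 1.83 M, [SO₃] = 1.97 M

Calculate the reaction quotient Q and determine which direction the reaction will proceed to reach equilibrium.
Q = 2.677, Q < K, reaction proceeds forward (toward products)

Q = ([SO₃]^2) / ([SO₂]^2 × [O₂])
  = ((1.97)^2) / ((0.89)^2·(1.83)) = 3.8809/1.4495 = 2.677
Since Q = 2.677 < Kc = 8.0, the reaction proceeds forward (toward products) to reach equilibrium.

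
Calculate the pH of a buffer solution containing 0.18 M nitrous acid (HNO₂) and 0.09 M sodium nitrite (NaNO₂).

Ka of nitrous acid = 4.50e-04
pH = 3.05

pKa = -log(4.50e-04) = 3.35. pH = pKa + log([A⁻]/[HA]) = 3.35 + log(0.09/0.18)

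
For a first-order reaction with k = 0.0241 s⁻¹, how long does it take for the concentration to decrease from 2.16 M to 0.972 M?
33.13 s

From ln[A] = ln[A]₀ - k·t: t = ln([A]₀/[A])/k = ln(2.16/0.972)/0.0241 = ln(2.2222)/0.0241 = 0.7985/0.0241 = 33.13 s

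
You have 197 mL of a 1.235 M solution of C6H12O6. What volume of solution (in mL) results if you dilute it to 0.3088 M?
Using M₁V₁ = M₂V₂:
1.235 × 197 = 0.3088 × V₂
V₂ = (1.235 × 197) / 0.3088 = 787.9 mL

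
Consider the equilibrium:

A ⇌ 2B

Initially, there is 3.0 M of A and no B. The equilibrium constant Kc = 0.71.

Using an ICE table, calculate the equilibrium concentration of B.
[B] = 1.293 M

ICE: [A] = 3.0 − x, [B] = 2x.
Kc = (2x)²/(3.0 − x) = 0.71 ⇒ 4x² + 0.71x − 2.13 = 0.
x = (−0.71 + √(0.71² + 4·4·2.13))/(2·4) = (−0.71 + √34.584)/8 = 0.64635.
[B] = 2x = 1.293 M.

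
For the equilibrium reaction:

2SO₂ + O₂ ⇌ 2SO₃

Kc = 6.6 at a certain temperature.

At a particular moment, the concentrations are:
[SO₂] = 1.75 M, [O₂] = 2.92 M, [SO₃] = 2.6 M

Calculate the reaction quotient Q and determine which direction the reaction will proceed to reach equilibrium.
Q = 0.756, Q < K, reaction proceeds forward (toward products)

Q = ([SO₃]^2) / ([SO₂]^2 × [O₂])
  = ((2.6)^2) / ((1.75)^2·(2.92)) = 6.76/8.9425 = 0.7559
Since Q = 0.7559 < Kc = 6.6, the reaction proceeds forward (toward products) to reach equilibrium.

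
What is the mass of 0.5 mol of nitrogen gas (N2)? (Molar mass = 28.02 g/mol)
Mass = 0.5 mol × 28.02 g/mol = 14.01 g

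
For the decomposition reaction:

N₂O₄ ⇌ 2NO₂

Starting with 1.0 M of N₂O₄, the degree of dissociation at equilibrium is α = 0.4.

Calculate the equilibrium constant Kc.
K_c = 1.0667

x = α·[A]₀ = 0.4 × 1.0 = 0.4 M dissociated.
At eq: [N₂O₄] = 1.0 − 0.4 = 0.6 M; [NO₂] = 2x = 0.8 M.
Kc = [NO₂]²/[N₂O₄] = (0.8)²/0.6 = 1.067.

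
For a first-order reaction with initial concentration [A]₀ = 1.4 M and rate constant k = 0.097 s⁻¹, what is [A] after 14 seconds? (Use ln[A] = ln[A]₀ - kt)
0.3600 M

ln[A] = ln[A]₀ - k·t = ln(1.4) - (0.097)·(14) = 0.3365 - 1.3580 = -1.0215
[A] = e^(-1.0215) = 0.3600 M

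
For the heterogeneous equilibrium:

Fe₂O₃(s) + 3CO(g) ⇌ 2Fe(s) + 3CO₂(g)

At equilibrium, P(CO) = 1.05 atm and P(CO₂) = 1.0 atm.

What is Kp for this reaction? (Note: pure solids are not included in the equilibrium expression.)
K_p = 0.864

Solids (Fe₂O₃, Fe) are excluded.
Kp = P(CO₂)³/P(CO)³ = (1.0)³/(1.05)³ = 1/1.158 = 0.864.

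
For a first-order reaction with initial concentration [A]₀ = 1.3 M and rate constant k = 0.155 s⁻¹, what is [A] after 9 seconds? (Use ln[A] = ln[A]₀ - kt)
0.3222 M

ln[A] = ln[A]₀ - k·t = ln(1.3) - (0.155)·(9) = 0.2624 - 1.3950 = -1.1326
[A] = e^(-1.1326) = 0.3222 M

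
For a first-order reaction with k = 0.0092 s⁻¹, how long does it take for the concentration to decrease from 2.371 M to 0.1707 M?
286.00 s

From ln[A] = ln[A]₀ - k·t: t = ln([A]₀/[A])/k = ln(2.371/0.1707)/0.0092 = ln(13.8899)/0.0092 = 2.6312/0.0092 = 286.00 s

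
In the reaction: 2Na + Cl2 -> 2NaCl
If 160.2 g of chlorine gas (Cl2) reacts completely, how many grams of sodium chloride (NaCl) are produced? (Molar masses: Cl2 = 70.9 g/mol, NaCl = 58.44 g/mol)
Moles of Cl2 = 160.2 g ÷ 70.9 g/mol = 2.25952 mol
Mole ratio: 2 mol NaCl / 1 mol Cl2
Moles of NaCl = 2.25952 × (2/1) = 4.51904 mol
Mass of NaCl = 4.51904 mol × 58.44 g/mol = 264.1 g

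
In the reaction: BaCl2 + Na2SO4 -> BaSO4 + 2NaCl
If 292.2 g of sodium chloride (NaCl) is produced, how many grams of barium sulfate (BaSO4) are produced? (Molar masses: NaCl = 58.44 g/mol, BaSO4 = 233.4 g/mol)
Moles of NaCl = 292.2 g ÷ 58.44 g/mol = 5 mol
Mole ratio: 1 mol BaSO4 / 2 mol NaCl
Moles of BaSO4 = 5 × (1/2) = 2.5 mol
Mass of BaSO4 = 2.5 mol × 233.4 g/mol = 583.5 g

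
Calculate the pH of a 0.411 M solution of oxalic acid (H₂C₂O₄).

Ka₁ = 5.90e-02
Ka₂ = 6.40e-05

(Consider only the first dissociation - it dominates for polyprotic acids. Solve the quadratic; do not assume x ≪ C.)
pH = 0.89

x² + Ka₁·x − Ka₁·C = 0 with Ka₁ = 5.90e-02, C = 0.411.
x = (−Ka₁ + √(Ka₁² + 4·Ka₁·C))/2 = 1.2899e-01 M, so pH = 0.89.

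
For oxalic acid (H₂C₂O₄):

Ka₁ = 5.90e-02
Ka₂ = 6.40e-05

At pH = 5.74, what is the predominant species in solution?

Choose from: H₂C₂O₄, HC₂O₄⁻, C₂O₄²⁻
C₂O₄²⁻

pKa1 = 1.23, pKa2 = 4.19. Each pKa is the crossover between adjacent species; pH = 5.74 lies in the region where C₂O₄²⁻ predominates.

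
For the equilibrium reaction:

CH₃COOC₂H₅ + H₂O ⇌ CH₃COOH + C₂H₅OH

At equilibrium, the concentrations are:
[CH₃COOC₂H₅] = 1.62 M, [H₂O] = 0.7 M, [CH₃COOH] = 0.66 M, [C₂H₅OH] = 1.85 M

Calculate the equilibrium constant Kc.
K_c = 1.0767

Kc = ([CH₃COOH] × [C₂H₅OH]) / ([CH₃COOC₂H₅] × [H₂O])
   = ((0.66)·(1.85)) / ((1.62)·(0.7))
   = 1.221 / 1.134 = 1.0767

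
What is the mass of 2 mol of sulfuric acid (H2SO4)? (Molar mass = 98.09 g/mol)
Mass = 2 mol × 98.09 g/mol = 196.2 g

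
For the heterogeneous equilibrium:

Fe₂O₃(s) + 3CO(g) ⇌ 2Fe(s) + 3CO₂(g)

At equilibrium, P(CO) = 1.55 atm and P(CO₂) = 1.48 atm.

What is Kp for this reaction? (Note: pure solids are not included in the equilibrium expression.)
K_p = 0.871

Solids (Fe₂O₃, Fe) are excluded.
Kp = P(CO₂)³/P(CO)³ = (1.48)³/(1.55)³ = 3.242/3.724 = 0.871.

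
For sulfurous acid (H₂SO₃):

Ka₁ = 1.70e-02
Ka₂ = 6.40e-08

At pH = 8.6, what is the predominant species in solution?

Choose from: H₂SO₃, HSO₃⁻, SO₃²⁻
SO₃²⁻

pKa1 = 1.77, pKa2 = 7.19. Each pKa is the crossover between adjacent species; pH = 8.6 lies in the region where SO₃²⁻ predominates.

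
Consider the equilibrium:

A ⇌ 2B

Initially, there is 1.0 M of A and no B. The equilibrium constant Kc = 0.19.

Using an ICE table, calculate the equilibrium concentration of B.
[B] = 0.391 M

ICE: [A] = 1.0 − x, [B] = 2x.
Kc = (2x)²/(1.0 − x) = 0.19 ⇒ 4x² + 0.19x − 0.19 = 0.
x = (−0.19 + √(0.19² + 4·4·0.19))/(2·4) = (−0.19 + √3.0761)/8 = 0.19549.
[B] = 2x = 0.391 M.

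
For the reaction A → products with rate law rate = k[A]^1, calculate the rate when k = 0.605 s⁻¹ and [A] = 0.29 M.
0.1754 M/s

rate = k·[A]^1 = 0.605·(0.29)^1 = 0.605·0.29 = 0.1754 M/s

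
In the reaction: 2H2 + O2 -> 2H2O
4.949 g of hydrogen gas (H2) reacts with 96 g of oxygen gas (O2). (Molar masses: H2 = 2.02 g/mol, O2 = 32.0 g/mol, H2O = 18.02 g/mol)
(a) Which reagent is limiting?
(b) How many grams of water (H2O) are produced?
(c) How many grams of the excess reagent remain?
(a) H2, (b) 44.15 g, (c) 56.8 g

Moles of H2 = 4.949 g ÷ 2.02 g/mol = 2.45 mol
Moles of O2 = 96 g ÷ 32.0 g/mol = 3 mol
Moles ÷ coefficient: H2: 2.45/2 = 1.225, O2: 3/1 = 3
(a) H2 has the smaller value, so H2 is the limiting reagent.
(b) Moles of H2O = 2.45 mol H2 × (2/2) = 2.45 mol; mass = 2.45 mol × 18.02 g/mol = 44.15 g
(c) O2 consumed = 2.45 × (1/2) = 1.225 mol; remaining = 3 − 1.225 = 1.775 mol; mass = 1.775 mol × 32.0 g/mol = 56.8 g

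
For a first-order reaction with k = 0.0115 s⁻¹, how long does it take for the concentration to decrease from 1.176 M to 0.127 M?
193.54 s

From ln[A] = ln[A]₀ - k·t: t = ln([A]₀/[A])/k = ln(1.176/0.127)/0.0115 = ln(9.2598)/0.0115 = 2.2257/0.0115 = 193.54 s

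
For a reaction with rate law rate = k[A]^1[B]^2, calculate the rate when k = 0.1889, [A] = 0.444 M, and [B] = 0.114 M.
0.00109 M/s

rate = k·[A]^1·[B]^2 = 0.1889·(0.444)^1·(0.114)^2 = 0.1889·0.444·0.012996 = 0.00109 M/s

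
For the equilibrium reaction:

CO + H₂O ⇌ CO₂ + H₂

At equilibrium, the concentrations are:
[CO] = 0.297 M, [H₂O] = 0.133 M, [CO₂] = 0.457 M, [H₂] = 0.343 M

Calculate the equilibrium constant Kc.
K_c = 3.9683

Kc = ([CO₂] × [H₂]) / ([CO] × [H₂O])
   = ((0.457)·(0.343)) / ((0.297)·(0.133))
   = 0.15675 / 0.039501 = 3.9683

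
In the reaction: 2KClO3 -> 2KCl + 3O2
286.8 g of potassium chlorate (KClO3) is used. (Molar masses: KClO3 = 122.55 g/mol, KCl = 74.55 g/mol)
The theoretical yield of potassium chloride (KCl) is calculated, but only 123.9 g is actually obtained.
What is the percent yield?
Moles of KClO3 = 286.8 g ÷ 122.55 g/mol = 2.34027 mol
Mole ratio: 2 mol KCl / 2 mol KClO3
Moles of KCl = 2.34027 × (2/2) = 2.34027 mol
Theoretical yield = 2.34027 mol × 74.55 g/mol = 174.47 g
Actual yield = 123.9 g
Percent yield = (123.9 / 174.47) × 100% = 71.0%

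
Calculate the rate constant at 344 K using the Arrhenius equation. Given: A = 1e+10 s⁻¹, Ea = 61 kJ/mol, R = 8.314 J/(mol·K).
5.46e+00 s⁻¹

k = A·exp(-Ea/(R·T)) = 1e+10·exp(-61000/(8.314·344)) = 1e+10·exp(-21.3286) = 1e+10·5.4592e-10 = 5.46e+00 s⁻¹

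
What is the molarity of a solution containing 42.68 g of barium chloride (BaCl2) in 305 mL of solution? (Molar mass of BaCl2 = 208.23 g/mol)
Moles of BaCl2 = 42.68 g ÷ 208.23 g/mol = 0.204966 mol
Volume = 305 mL = 0.305 L
Molarity = 0.204966 mol ÷ 0.305 L = 0.672 M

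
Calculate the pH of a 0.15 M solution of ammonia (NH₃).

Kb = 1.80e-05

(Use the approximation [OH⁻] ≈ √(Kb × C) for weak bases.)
pH = 11.22

[OH⁻] = √(Kb × C) = √(1.80e-05 × 0.15) = 1.6432e-03. pOH = 2.78, pH = 14 - pOH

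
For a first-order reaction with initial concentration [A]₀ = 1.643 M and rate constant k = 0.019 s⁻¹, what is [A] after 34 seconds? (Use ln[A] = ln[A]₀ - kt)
0.8612 M

ln[A] = ln[A]₀ - k·t = ln(1.643) - (0.019)·(34) = 0.4965 - 0.6460 = -0.1495
[A] = e^(-0.1495) = 0.8612 M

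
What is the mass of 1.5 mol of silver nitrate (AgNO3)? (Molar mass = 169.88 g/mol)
Mass = 1.5 mol × 169.88 g/mol = 254.8 g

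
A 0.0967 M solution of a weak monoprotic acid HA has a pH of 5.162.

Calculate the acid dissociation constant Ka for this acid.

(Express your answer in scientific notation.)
K_a = 4.90e-10

[H⁺] = 10^(−pH) = 10^(−5.162) = 6.887e-06 M. For HA ⇌ H⁺ + A⁻, Ka = x²/(C − x) = (6.887e-06)²/(0.0967 − 6.887e-06) = 4.90e-10.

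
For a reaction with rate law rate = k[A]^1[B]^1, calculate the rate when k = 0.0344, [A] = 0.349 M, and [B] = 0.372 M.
0.004466 M/s

rate = k·[A]^1·[B]^1 = 0.0344·(0.349)^1·(0.372)^1 = 0.0344·0.349·0.372 = 0.004466 M/s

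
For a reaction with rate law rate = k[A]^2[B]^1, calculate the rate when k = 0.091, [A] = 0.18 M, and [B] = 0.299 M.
0.0008816 M/s

rate = k·[A]^2·[B]^1 = 0.091·(0.18)^2·(0.299)^1 = 0.091·0.0324·0.299 = 0.0008816 M/s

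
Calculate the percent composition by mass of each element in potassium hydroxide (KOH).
K: 69.68%, O: 28.52%, H: 1.80%

Molar mass of KOH = 56.11 g/mol
% K = (1 × 39.1) / 56.11 × 100% = 39.1 / 56.11 × 100% = 69.68%
% O = (1 × 16.0) / 56.11 × 100% = 16 / 56.11 × 100% = 28.52%
% H = (1 × 1.008) / 56.11 × 100% = 1.008 / 56.11 × 100% = 1.80%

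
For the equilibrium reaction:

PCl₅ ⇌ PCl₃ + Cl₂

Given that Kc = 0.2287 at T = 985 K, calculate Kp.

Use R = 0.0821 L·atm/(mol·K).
K_p = 18.4946

Δn = (moles gaseous products) − (moles gaseous reactants) = 1
T = 985 K; RT = 0.0821 × 985 = 80.8685
Kp = Kc·(RT)^Δn = 0.2287 × (80.8685)^1 = 0.2287 × 80.8685 = 18.4946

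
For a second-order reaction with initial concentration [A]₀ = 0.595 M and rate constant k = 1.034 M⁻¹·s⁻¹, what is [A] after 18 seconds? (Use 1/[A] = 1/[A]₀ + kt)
0.0493 M

1/[A] = 1/[A]₀ + k·t = 1/0.595 + (1.034)·(18) = 1.6807 + 18.6120 = 20.2927
[A] = 1/20.2927 = 0.0493 M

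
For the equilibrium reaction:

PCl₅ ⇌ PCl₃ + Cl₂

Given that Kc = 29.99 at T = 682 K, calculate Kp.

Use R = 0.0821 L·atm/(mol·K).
K_p = 1.68e+03

Δn = (moles gaseous products) − (moles gaseous reactants) = 1
T = 682 K; RT = 0.0821 × 682 = 55.9922
Kp = Kc·(RT)^Δn = 29.99 × (55.9922)^1 = 29.99 × 55.9922 = 1.68e+03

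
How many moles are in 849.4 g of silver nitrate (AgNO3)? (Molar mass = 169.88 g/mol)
Moles = 849.4 g ÷ 169.88 g/mol = 5 mol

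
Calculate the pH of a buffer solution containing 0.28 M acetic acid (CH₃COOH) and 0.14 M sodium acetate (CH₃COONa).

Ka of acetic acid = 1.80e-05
pH = 4.44

pKa = -log(1.80e-05) = 4.74. pH = pKa + log([A⁻]/[HA]) = 4.74 + log(0.14/0.28)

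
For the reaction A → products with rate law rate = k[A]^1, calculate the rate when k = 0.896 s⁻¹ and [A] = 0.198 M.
0.1774 M/s

rate = k·[A]^1 = 0.896·(0.198)^1 = 0.896·0.198 = 0.1774 M/s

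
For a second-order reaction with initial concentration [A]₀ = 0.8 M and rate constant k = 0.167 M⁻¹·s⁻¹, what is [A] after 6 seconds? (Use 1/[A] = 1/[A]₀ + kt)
0.4440 M

1/[A] = 1/[A]₀ + k·t = 1/0.8 + (0.167)·(6) = 1.2500 + 1.0020 = 2.2520
[A] = 1/2.2520 = 0.4440 M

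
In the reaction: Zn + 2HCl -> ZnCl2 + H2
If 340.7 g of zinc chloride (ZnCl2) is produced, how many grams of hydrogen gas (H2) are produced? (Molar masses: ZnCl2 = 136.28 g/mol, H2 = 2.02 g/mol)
Moles of ZnCl2 = 340.7 g ÷ 136.28 g/mol = 2.5 mol
Mole ratio: 1 mol H2 / 1 mol ZnCl2
Moles of H2 = 2.5 × (1/1) = 2.5 mol
Mass of H2 = 2.5 mol × 2.02 g/mol = 5.05 g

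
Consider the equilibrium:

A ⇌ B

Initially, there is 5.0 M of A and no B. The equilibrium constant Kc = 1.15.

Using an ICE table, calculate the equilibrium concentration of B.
[B] = 2.674 M

ICE: [A] = 5.0 − x, [B] = x.
Kc = x/(5.0 − x) = 1.15 ⇒ x = 1.15·5.0/(1 + 1.15) = 5.75/2.15 = 2.674.
[B] = x = 2.674 M.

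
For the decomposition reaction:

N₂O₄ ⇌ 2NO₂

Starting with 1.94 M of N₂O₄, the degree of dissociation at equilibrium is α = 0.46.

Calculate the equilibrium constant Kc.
K_c = 3.0408

x = α·[A]₀ = 0.46 × 1.94 = 0.8924 M dissociated.
At eq: [N₂O₄] = 1.94 − 0.8924 = 1.048 M; [NO₂] = 2x = 1.785 M.
Kc = [NO₂]²/[N₂O₄] = (1.785)²/1.048 = 3.041.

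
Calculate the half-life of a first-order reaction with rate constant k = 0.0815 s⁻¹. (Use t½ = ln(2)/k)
8.50 s

t½ = ln(2)/k = 0.6931/0.0815 = 8.50 s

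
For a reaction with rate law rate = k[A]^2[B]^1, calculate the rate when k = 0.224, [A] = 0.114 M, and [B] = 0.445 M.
0.001295 M/s

rate = k·[A]^2·[B]^1 = 0.224·(0.114)^2·(0.445)^1 = 0.224·0.012996·0.445 = 0.001295 M/s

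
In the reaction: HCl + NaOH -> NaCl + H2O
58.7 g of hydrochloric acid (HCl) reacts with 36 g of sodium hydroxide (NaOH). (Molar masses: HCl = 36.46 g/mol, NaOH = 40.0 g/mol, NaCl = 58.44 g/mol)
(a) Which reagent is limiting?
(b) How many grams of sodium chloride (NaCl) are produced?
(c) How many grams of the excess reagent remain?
(a) NaOH, (b) 52.6 g, (c) 25.89 g

Moles of HCl = 58.7 g ÷ 36.46 g/mol = 1.60998 mol
Moles of NaOH = 36 g ÷ 40.0 g/mol = 0.9 mol
Moles ÷ coefficient: HCl: 1.60998/1 = 1.61, NaOH: 0.9/1 = 0.9
(a) NaOH has the smaller value, so NaOH is the limiting reagent.
(b) Moles of NaCl = 0.9 mol NaOH × (1/1) = 0.9 mol; mass = 0.9 mol × 58.44 g/mol = 52.6 g
(c) HCl consumed = 0.9 × (1/1) = 0.9 mol; remaining = 1.60998 − 0.9 = 0.709984 mol; mass = 0.709984 mol × 36.46 g/mol = 25.89 g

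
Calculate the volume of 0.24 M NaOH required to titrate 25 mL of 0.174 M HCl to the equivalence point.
V_{base} = 18.1 mL

At equivalence: moles acid = moles base.
moles HCl = 0.174 M × 0.025 L = 0.00435 mol
V_NaOH = 0.00435 mol ÷ 0.24 M = 0.01812 L = 18.1 mL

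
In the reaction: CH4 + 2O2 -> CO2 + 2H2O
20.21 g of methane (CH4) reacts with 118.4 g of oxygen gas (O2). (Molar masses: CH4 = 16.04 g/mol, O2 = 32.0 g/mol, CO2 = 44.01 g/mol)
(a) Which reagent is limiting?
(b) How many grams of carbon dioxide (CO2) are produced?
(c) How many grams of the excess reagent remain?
(a) CH4, (b) 55.45 g, (c) 37.76 g

Moles of CH4 = 20.21 g ÷ 16.04 g/mol = 1.25998 mol
Moles of O2 = 118.4 g ÷ 32.0 g/mol = 3.7 mol
Moles ÷ coefficient: CH4: 1.25998/1 = 1.26, O2: 3.7/2 = 1.85
(a) CH4 has the smaller value, so CH4 is the limiting reagent.
(b) Moles of CO2 = 1.25998 mol CH4 × (1/1) = 1.25998 mol; mass = 1.25998 mol × 44.01 g/mol = 55.45 g
(c) O2 consumed = 1.25998 × (2/1) = 2.51995 mol; remaining = 3.7 − 2.51995 = 1.18005 mol; mass = 1.18005 mol × 32.0 g/mol = 37.76 g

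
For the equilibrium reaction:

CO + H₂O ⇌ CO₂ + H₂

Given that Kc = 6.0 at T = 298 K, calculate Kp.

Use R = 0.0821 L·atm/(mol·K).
K_p = 6.0000

Δn = (moles gaseous products) − (moles gaseous reactants) = 0
T = 298 K; RT = 0.0821 × 298 = 24.4658
Kp = Kc·(RT)^Δn = 6.0 × (24.4658)^0 = 6.0 × 1 = 6.0000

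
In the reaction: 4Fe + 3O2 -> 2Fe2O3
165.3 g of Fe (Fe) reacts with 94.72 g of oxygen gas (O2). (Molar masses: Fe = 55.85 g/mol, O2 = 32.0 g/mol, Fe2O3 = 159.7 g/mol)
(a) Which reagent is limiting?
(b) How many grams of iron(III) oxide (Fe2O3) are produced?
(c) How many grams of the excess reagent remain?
(a) Fe, (b) 236.3 g, (c) 23.69 g

Moles of Fe = 165.3 g ÷ 55.85 g/mol = 2.95971 mol
Moles of O2 = 94.72 g ÷ 32.0 g/mol = 2.96 mol
Moles ÷ coefficient: Fe: 2.95971/4 = 0.7399, O2: 2.96/3 = 0.9867
(a) Fe has the smaller value, so Fe is the limiting reagent.
(b) Moles of Fe2O3 = 2.95971 mol Fe × (2/4) = 1.47986 mol; mass = 1.47986 mol × 159.7 g/mol = 236.3 g
(c) O2 consumed = 2.95971 × (3/4) = 2.21979 mol; remaining = 2.96 − 2.21979 = 0.740215 mol; mass = 0.740215 mol × 32.0 g/mol = 23.69 g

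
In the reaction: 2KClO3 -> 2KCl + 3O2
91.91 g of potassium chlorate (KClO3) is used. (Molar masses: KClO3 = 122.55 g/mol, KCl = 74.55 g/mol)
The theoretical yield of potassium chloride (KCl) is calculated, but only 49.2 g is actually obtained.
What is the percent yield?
Moles of KClO3 = 91.91 g ÷ 122.55 g/mol = 0.74998 mol
Mole ratio: 2 mol KCl / 2 mol KClO3
Moles of KCl = 0.74998 × (2/2) = 0.74998 mol
Theoretical yield = 0.74998 mol × 74.55 g/mol = 55.911 g
Actual yield = 49.2 g
Percent yield = (49.2 / 55.911) × 100% = 88.0%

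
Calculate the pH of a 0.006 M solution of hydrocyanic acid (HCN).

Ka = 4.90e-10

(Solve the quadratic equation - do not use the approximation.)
pH = 5.77

x² + Ka×x - Ka×C = 0. Using quadratic formula: [H⁺] = 1.7144e-06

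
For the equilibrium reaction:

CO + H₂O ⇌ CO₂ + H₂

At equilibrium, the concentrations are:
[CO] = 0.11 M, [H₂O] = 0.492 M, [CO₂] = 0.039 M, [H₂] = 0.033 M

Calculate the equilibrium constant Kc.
K_c = 0.0238

Kc = ([CO₂] × [H₂]) / ([CO] × [H₂O])
   = ((0.039)·(0.033)) / ((0.11)·(0.492))
   = 0.001287 / 0.05412 = 0.0238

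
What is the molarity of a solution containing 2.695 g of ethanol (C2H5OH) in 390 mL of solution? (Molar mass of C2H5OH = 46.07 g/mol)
Moles of C2H5OH = 2.695 g ÷ 46.07 g/mol = 0.0584979 mol
Volume = 390 mL = 0.39 L
Molarity = 0.0584979 mol ÷ 0.39 L = 0.15 M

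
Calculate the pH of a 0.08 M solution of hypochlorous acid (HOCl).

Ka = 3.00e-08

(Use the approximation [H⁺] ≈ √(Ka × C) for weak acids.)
pH = 4.31

[H⁺] = √(Ka × C) = √(3.00e-08 × 0.08) = 4.8990e-05. pH = -log(4.8990e-05)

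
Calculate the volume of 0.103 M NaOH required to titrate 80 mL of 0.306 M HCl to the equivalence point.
V_{base} = 237.7 mL

At equivalence: moles acid = moles base.
moles HCl = 0.306 M × 0.08 L = 0.02448 mol
V_NaOH = 0.02448 mol ÷ 0.103 M = 0.2377 L = 237.7 mL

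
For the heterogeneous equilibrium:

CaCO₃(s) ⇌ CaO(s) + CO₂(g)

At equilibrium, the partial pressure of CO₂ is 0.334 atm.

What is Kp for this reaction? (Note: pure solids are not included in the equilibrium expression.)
K_p = 0.334

Solids (CaCO₃, CaO) have activity 1 and are excluded.
Kp = P(CO₂) = 0.334.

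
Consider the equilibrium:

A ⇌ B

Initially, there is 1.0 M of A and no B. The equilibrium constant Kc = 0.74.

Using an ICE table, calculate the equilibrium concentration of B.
[B] = 0.425 M

ICE: [A] = 1.0 − x, [B] = x.
Kc = x/(1.0 − x) = 0.74 ⇒ x = 0.74·1.0/(1 + 0.74) = 0.74/1.74 = 0.4253.
[B] = x = 0.425 M.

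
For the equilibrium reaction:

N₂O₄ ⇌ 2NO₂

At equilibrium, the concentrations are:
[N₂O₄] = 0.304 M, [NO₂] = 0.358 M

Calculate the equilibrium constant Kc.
K_c = 0.4216

Kc = ([NO₂]^2) / ([N₂O₄])
   = ((0.358)^2) / ((0.304))
   = 0.12816 / 0.304 = 0.4216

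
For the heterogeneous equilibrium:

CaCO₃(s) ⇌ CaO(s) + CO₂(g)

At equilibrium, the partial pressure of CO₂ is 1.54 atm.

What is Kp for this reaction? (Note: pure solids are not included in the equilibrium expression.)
K_p = 1.54

Solids (CaCO₃, CaO) have activity 1 and are excluded.
Kp = P(CO₂) = 1.54.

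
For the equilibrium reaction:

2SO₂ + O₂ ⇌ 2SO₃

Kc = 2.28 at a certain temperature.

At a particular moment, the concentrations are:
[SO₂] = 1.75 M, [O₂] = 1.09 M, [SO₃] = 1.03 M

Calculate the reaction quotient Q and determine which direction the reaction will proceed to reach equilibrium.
Q = 0.318, Q < K, reaction proceeds forward (toward products)

Q = ([SO₃]^2) / ([SO₂]^2 × [O₂])
  = ((1.03)^2) / ((1.75)^2·(1.09)) = 1.0609/3.3381 = 0.3178
Since Q = 0.3178 < Kc = 2.28, the reaction proceeds forward (toward products) to reach equilibrium.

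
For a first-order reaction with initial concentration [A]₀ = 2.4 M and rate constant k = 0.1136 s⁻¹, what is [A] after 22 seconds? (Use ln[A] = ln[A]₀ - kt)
0.1972 M

ln[A] = ln[A]₀ - k·t = ln(2.4) - (0.1136)·(22) = 0.8755 - 2.4992 = -1.6237
[A] = e^(-1.6237) = 0.1972 M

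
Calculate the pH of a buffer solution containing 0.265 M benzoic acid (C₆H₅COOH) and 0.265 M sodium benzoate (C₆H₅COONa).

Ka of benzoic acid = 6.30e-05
pH = 4.20

pKa = -log(6.30e-05) = 4.20. pH = pKa + log([A⁻]/[HA]) = 4.20 + log(0.265/0.265)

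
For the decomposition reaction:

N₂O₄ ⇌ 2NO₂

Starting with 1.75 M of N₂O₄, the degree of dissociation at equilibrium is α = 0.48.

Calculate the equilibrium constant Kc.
K_c = 3.1015

x = α·[A]₀ = 0.48 × 1.75 = 0.84 M dissociated.
At eq: [N₂O₄] = 1.75 − 0.84 = 0.91 M; [NO₂] = 2x = 1.68 M.
Kc = [NO₂]²/[N₂O₄] = (1.68)²/0.91 = 3.102.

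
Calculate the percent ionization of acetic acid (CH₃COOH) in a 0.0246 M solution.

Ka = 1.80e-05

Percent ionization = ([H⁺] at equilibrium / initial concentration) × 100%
Percent ionization = 2.67%

Let x = [H⁺]. Ka = x²/(C - x) ⇒ x² + (1.80e-05)x - (1.80e-05)(0.0246) = 0. x = 6.5649e-04. Percent = (6.5649e-04/0.0246) × 100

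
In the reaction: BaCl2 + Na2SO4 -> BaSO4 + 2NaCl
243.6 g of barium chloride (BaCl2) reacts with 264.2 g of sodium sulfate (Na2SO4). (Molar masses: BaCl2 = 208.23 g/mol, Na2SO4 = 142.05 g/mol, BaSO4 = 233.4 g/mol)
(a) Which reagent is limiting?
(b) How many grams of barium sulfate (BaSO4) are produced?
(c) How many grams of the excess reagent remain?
(a) BaCl2, (b) 273 g, (c) 98.02 g

Moles of BaCl2 = 243.6 g ÷ 208.23 g/mol = 1.16986 mol
Moles of Na2SO4 = 264.2 g ÷ 142.05 g/mol = 1.85991 mol
Moles ÷ coefficient: BaCl2: 1.16986/1 = 1.17, Na2SO4: 1.85991/1 = 1.86
(a) BaCl2 has the smaller value, so BaCl2 is the limiting reagent.
(b) Moles of BaSO4 = 1.16986 mol BaCl2 × (1/1) = 1.16986 mol; mass = 1.16986 mol × 233.4 g/mol = 273 g
(c) Na2SO4 consumed = 1.16986 × (1/1) = 1.16986 mol; remaining = 1.85991 − 1.16986 = 0.690048 mol; mass = 0.690048 mol × 142.05 g/mol = 98.02 g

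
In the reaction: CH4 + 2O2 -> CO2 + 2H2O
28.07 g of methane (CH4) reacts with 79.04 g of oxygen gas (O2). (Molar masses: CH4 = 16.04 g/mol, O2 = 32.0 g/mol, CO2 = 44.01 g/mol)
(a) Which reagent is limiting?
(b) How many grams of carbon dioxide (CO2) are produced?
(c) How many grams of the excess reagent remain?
(a) O2, (b) 54.35 g, (c) 8.261 g

Moles of CH4 = 28.07 g ÷ 16.04 g/mol = 1.75 mol
Moles of O2 = 79.04 g ÷ 32.0 g/mol = 2.47 mol
Moles ÷ coefficient: CH4: 1.75/1 = 1.75, O2: 2.47/2 = 1.235
(a) O2 has the smaller value, so O2 is the limiting reagent.
(b) Moles of CO2 = 2.47 mol O2 × (1/2) = 1.235 mol; mass = 1.235 mol × 44.01 g/mol = 54.35 g
(c) CH4 consumed = 2.47 × (1/2) = 1.235 mol; remaining = 1.75 − 1.235 = 0.515 mol; mass = 0.515 mol × 16.04 g/mol = 8.261 g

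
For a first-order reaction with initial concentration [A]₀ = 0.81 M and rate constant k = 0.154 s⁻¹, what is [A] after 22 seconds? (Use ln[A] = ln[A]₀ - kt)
0.0274 M

ln[A] = ln[A]₀ - k·t = ln(0.81) - (0.154)·(22) = -0.2107 - 3.3880 = -3.5987
[A] = e^(-3.5987) = 0.0274 M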